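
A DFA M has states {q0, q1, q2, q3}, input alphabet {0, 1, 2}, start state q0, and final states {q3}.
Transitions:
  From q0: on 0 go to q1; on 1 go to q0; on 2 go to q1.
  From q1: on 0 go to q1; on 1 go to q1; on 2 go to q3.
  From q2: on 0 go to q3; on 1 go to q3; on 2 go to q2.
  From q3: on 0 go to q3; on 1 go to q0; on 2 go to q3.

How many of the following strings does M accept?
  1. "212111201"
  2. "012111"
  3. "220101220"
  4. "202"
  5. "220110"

"212111201": rejected
"012111": rejected
"220101220": accepted
"202": accepted
"220110": rejected

2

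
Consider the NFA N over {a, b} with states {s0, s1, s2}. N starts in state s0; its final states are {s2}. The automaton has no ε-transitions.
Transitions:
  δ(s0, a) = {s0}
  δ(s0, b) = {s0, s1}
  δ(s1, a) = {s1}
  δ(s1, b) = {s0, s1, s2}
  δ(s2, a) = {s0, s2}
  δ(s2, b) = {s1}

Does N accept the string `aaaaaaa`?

rejected

Start: {s0}
read a: {s0}
read a: {s0}
read a: {s0}
read a: {s0}
read a: {s0}
read a: {s0}
read a: {s0}
Reachable ∩ accepting = {} — empty.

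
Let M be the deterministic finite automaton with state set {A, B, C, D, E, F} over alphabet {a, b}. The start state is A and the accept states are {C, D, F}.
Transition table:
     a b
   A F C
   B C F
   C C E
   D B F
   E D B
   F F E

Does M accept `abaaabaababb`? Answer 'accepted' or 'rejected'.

A --a--> F
F --b--> E
E --a--> D
D --a--> B
B --a--> C
C --b--> E
E --a--> D
D --a--> B
B --b--> F
F --a--> F
F --b--> E
E --b--> B
End in state B, which is not an accepting state.

rejected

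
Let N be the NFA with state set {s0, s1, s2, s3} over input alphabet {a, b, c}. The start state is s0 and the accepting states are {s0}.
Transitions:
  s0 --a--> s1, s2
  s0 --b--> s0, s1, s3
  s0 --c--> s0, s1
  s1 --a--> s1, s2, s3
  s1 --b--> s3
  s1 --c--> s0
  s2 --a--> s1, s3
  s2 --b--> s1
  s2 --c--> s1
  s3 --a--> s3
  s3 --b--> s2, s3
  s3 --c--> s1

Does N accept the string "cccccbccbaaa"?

rejected

Start: {s0}
read c: {s0, s1}
read c: {s0, s1}
read c: {s0, s1}
read c: {s0, s1}
read c: {s0, s1}
read b: {s0, s1, s3}
read c: {s0, s1}
read c: {s0, s1}
read b: {s0, s1, s3}
read a: {s1, s2, s3}
read a: {s1, s2, s3}
read a: {s1, s2, s3}
Reachable ∩ accepting = {} — empty.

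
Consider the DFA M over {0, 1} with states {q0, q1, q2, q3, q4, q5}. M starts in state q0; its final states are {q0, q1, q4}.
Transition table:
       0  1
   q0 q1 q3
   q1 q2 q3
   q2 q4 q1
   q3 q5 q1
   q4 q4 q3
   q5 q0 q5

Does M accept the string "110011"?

accepted

q0 --1--> q3
q3 --1--> q1
q1 --0--> q2
q2 --0--> q4
q4 --1--> q3
q3 --1--> q1
End in state q1, which is an accepting state.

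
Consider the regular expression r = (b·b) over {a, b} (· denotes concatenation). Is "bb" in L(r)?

Split as b·b: b matches b and b matches b.

yes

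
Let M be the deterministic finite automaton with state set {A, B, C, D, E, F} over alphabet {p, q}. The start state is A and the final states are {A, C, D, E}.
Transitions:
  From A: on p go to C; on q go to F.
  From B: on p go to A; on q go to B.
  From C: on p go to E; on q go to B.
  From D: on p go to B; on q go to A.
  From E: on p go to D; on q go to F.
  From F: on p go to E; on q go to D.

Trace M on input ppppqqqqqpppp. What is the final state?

D

A --p--> C
C --p--> E
E --p--> D
D --p--> B
B --q--> B
B --q--> B
B --q--> B
B --q--> B
B --q--> B
B --p--> A
A --p--> C
C --p--> E
E --p--> D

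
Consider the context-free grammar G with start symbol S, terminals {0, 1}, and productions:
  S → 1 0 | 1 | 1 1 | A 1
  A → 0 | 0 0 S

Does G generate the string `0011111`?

no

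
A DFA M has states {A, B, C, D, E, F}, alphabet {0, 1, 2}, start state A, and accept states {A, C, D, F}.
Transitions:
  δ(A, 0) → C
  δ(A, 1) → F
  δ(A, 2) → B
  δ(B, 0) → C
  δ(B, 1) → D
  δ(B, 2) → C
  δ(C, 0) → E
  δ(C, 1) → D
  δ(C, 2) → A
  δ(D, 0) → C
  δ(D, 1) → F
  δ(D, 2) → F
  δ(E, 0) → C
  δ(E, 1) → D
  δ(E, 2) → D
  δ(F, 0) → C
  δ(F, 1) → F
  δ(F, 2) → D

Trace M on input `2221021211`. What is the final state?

A --2--> B
B --2--> C
C --2--> A
A --1--> F
F --0--> C
C --2--> A
A --1--> F
F --2--> D
D --1--> F
F --1--> F

F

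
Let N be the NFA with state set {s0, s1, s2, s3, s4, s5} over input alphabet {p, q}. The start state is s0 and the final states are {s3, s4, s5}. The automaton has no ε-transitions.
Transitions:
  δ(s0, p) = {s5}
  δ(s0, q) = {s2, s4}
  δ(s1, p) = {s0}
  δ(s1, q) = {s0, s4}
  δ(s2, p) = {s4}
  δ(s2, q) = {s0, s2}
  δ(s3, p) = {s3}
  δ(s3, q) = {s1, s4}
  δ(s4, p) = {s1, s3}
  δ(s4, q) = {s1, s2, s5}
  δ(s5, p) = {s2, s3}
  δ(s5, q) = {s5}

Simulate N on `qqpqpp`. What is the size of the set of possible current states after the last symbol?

Start: {s0}
read q: {s2, s4}
read q: {s0, s1, s2, s5}
read p: {s0, s2, s3, s4, s5}
read q: {s0, s1, s2, s4, s5}
read p: {s0, s1, s2, s3, s4, s5}
read p: {s0, s1, s2, s3, s4, s5}
Final reachable set {s0, s1, s2, s3, s4, s5} has 6 states.

6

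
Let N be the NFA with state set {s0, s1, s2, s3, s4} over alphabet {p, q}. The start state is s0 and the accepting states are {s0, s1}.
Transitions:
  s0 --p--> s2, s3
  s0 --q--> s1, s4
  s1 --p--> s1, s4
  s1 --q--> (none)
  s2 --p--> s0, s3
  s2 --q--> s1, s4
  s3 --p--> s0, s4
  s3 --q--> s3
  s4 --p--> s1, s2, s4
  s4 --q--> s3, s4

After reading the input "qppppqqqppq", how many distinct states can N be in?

Start: {s0}
read q: {s1, s4}
read p: {s1, s2, s4}
read p: {s0, s1, s2, s3, s4}
read p: {s0, s1, s2, s3, s4}
read p: {s0, s1, s2, s3, s4}
read q: {s1, s3, s4}
read q: {s3, s4}
read q: {s3, s4}
read p: {s0, s1, s2, s4}
read p: {s0, s1, s2, s3, s4}
read q: {s1, s3, s4}
Final reachable set {s1, s3, s4} has 3 states.

3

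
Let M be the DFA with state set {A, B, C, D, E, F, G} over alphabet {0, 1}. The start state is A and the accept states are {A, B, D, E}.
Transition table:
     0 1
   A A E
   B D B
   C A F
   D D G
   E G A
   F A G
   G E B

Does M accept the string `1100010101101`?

A --1--> E
E --1--> A
A --0--> A
A --0--> A
A --0--> A
A --1--> E
E --0--> G
G --1--> B
B --0--> D
D --1--> G
G --1--> B
B --0--> D
D --1--> G
End in state G, which is not an accepting state.

rejected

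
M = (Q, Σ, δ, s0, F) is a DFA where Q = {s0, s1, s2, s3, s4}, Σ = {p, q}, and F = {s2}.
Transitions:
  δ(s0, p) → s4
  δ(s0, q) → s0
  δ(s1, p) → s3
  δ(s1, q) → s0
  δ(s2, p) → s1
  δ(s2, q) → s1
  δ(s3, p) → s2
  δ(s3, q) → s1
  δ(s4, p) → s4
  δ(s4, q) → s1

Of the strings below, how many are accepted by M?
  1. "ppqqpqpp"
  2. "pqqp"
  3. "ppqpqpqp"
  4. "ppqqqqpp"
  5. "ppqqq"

"ppqqpqpp": accepted
"pqqp": rejected
"ppqpqpqp": rejected
"ppqqqqpp": rejected
"ppqqq": rejected

1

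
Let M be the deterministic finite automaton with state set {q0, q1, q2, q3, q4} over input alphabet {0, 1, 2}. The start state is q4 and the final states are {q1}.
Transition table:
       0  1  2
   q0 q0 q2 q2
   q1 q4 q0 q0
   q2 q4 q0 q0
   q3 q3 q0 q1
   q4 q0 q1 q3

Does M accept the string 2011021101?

accepted

q4 --2--> q3
q3 --0--> q3
q3 --1--> q0
q0 --1--> q2
q2 --0--> q4
q4 --2--> q3
q3 --1--> q0
q0 --1--> q2
q2 --0--> q4
q4 --1--> q1
End in state q1, which is an accepting state.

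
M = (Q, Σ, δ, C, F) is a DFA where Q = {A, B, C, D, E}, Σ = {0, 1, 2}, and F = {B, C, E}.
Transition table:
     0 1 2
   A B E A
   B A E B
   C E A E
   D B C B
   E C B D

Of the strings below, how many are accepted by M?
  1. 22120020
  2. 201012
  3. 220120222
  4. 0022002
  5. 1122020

3

22120020: accepted
201012: rejected
220120222: accepted
0022002: rejected
1122020: accepted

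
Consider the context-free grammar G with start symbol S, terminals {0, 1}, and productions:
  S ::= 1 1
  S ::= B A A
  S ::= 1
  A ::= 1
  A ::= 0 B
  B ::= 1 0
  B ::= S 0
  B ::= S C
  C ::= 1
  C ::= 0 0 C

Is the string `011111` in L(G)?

no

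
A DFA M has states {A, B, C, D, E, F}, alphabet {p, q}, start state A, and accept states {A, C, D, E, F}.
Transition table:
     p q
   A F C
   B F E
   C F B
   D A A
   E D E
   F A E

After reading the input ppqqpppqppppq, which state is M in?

A --p--> F
F --p--> A
A --q--> C
C --q--> B
B --p--> F
F --p--> A
A --p--> F
F --q--> E
E --p--> D
D --p--> A
A --p--> F
F --p--> A
A --q--> C

C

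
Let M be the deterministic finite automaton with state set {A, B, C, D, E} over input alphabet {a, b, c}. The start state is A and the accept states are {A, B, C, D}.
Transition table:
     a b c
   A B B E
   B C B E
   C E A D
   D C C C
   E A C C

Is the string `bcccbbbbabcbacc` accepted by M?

accepted

A --b--> B
B --c--> E
E --c--> C
C --c--> D
D --b--> C
C --b--> A
A --b--> B
B --b--> B
B --a--> C
C --b--> A
A --c--> E
E --b--> C
C --a--> E
E --c--> C
C --c--> D
End in state D, which is an accepting state.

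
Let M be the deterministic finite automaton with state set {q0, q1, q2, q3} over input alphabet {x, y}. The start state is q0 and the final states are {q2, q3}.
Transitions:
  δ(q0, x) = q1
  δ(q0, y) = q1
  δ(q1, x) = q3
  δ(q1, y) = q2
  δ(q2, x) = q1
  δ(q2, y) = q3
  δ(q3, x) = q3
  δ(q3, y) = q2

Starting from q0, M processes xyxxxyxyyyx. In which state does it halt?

q1

q0 --x--> q1
q1 --y--> q2
q2 --x--> q1
q1 --x--> q3
q3 --x--> q3
q3 --y--> q2
q2 --x--> q1
q1 --y--> q2
q2 --y--> q3
q3 --y--> q2
q2 --x--> q1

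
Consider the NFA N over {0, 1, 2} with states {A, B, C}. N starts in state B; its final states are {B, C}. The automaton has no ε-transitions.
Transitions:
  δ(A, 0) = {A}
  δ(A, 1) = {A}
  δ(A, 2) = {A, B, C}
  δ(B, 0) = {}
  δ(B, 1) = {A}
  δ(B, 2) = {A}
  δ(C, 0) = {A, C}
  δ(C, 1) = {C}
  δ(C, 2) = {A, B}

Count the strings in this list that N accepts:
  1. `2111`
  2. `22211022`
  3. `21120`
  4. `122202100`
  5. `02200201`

`2111`: rejected
`22211022`: accepted
`21120`: accepted
`122202100`: accepted
`02200201`: rejected

3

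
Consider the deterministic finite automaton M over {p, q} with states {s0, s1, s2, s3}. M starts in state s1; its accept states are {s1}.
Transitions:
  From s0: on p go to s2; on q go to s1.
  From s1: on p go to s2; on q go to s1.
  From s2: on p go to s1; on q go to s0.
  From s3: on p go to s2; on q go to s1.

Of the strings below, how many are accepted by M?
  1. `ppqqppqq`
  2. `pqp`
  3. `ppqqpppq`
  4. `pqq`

2

`ppqqppqq`: accepted
`pqp`: rejected
`ppqqpppq`: rejected
`pqq`: accepted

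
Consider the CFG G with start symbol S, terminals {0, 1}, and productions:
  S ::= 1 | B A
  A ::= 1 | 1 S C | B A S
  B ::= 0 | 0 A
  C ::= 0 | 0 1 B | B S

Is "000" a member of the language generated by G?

no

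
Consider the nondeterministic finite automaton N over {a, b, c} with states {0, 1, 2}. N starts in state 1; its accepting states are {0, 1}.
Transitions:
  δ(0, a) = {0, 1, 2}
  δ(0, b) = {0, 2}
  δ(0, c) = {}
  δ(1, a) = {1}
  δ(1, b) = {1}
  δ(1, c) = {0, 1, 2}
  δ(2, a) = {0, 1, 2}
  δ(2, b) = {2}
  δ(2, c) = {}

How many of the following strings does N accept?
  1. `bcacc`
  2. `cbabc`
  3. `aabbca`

`bcacc`: accepted
`cbabc`: accepted
`aabbca`: accepted

3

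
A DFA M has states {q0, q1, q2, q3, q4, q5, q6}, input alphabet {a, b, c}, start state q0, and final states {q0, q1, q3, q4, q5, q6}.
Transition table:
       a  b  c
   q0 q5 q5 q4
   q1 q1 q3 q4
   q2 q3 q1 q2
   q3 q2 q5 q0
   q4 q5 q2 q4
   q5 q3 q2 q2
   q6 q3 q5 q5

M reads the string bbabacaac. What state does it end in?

q0

q0 --b--> q5
q5 --b--> q2
q2 --a--> q3
q3 --b--> q5
q5 --a--> q3
q3 --c--> q0
q0 --a--> q5
q5 --a--> q3
q3 --c--> q0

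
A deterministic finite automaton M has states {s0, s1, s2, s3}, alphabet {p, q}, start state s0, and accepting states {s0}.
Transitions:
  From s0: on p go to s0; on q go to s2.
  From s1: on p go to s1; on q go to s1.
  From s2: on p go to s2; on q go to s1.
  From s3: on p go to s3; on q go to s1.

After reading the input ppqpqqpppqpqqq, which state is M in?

s0 --p--> s0
s0 --p--> s0
s0 --q--> s2
s2 --p--> s2
s2 --q--> s1
s1 --q--> s1
s1 --p--> s1
s1 --p--> s1
s1 --p--> s1
s1 --q--> s1
s1 --p--> s1
s1 --q--> s1
s1 --q--> s1
s1 --q--> s1

s1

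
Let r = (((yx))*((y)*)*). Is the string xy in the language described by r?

No split of xy into u·v has ((yx))* matching u and ((y)*)* matching v.

no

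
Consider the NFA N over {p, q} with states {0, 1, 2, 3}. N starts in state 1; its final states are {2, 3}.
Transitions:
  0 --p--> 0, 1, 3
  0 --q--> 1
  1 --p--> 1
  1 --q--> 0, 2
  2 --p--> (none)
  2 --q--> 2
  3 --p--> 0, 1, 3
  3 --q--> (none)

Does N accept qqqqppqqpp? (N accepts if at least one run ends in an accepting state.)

Start: {1}
read q: {0, 2}
read q: {1, 2}
read q: {0, 2}
read q: {1, 2}
read p: {1}
read p: {1}
read q: {0, 2}
read q: {1, 2}
read p: {1}
read p: {1}
Reachable ∩ accepting = {} — empty.

rejected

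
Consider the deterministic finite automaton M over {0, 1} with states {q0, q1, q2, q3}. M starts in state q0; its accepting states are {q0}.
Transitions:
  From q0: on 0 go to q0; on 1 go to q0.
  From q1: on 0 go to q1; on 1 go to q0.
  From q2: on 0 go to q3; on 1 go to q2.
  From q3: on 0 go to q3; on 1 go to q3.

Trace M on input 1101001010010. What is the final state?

q0 --1--> q0
q0 --1--> q0
q0 --0--> q0
q0 --1--> q0
q0 --0--> q0
q0 --0--> q0
q0 --1--> q0
q0 --0--> q0
q0 --1--> q0
q0 --0--> q0
q0 --0--> q0
q0 --1--> q0
q0 --0--> q0

q0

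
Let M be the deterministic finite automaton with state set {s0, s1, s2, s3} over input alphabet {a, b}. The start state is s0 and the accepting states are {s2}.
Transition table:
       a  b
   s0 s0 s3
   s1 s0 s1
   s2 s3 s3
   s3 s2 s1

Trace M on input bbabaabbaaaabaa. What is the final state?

s0 --b--> s3
s3 --b--> s1
s1 --a--> s0
s0 --b--> s3
s3 --a--> s2
s2 --a--> s3
s3 --b--> s1
s1 --b--> s1
s1 --a--> s0
s0 --a--> s0
s0 --a--> s0
s0 --a--> s0
s0 --b--> s3
s3 --a--> s2
s2 --a--> s3

s3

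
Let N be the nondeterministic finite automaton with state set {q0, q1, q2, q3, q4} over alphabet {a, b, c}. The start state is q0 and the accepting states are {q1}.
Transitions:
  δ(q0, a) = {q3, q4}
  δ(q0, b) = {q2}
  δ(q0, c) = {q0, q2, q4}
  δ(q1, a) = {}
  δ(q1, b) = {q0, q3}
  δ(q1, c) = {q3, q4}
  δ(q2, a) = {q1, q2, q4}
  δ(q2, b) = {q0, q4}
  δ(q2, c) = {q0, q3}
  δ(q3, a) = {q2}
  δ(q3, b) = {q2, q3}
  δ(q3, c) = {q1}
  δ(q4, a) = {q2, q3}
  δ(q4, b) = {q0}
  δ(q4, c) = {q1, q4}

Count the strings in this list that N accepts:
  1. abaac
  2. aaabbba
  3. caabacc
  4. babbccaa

4

abaac: accepted
aaabbba: accepted
caabacc: accepted
babbccaa: accepted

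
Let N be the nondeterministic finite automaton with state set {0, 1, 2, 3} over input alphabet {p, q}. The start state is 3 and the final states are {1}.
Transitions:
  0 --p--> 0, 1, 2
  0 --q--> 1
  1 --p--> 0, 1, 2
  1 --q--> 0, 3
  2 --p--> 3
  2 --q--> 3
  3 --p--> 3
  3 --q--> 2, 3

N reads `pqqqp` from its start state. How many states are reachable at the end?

Start: {3}
read p: {3}
read q: {2, 3}
read q: {2, 3}
read q: {2, 3}
read p: {3}
Final reachable set {3} has 1 state.

1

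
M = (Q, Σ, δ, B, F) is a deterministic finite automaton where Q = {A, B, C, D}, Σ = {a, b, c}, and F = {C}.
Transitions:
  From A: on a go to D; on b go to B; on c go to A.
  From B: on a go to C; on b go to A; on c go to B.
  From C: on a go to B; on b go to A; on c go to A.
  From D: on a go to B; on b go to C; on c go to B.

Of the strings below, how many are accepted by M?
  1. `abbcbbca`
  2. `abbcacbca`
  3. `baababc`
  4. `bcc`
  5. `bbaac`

2

`abbcbbca`: accepted
`abbcacbca`: accepted
`baababc`: rejected
`bcc`: rejected
`bbaac`: rejected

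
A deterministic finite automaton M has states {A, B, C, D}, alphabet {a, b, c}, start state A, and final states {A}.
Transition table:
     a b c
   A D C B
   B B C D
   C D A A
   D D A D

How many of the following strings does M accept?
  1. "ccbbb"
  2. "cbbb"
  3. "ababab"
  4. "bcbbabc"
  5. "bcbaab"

3

"ccbbb": accepted
"cbbb": rejected
"ababab": accepted
"bcbbabc": rejected
"bcbaab": accepted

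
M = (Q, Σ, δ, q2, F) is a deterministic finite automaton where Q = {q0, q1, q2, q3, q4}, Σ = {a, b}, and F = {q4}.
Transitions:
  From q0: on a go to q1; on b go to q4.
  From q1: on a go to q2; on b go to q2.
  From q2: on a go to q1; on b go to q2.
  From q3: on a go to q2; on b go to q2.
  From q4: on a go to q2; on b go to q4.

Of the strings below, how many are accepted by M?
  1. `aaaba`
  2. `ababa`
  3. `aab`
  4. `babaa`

`aaaba`: rejected
`ababa`: rejected
`aab`: rejected
`babaa`: rejected

0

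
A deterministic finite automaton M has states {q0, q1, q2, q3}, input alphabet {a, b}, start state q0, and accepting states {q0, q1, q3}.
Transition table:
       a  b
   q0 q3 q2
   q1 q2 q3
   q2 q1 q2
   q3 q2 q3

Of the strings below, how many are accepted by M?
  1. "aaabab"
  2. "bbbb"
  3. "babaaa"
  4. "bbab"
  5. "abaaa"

1

"aaabab": rejected
"bbbb": rejected
"babaaa": rejected
"bbab": accepted
"abaaa": rejected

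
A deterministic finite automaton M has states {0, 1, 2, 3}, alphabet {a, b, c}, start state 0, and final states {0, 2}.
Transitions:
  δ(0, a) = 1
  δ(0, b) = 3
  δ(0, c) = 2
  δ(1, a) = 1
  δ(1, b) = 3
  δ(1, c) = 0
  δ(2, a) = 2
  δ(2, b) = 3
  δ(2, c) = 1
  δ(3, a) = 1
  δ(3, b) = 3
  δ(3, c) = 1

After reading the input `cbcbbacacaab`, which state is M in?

0 --c--> 2
2 --b--> 3
3 --c--> 1
1 --b--> 3
3 --b--> 3
3 --a--> 1
1 --c--> 0
0 --a--> 1
1 --c--> 0
0 --a--> 1
1 --a--> 1
1 --b--> 3

3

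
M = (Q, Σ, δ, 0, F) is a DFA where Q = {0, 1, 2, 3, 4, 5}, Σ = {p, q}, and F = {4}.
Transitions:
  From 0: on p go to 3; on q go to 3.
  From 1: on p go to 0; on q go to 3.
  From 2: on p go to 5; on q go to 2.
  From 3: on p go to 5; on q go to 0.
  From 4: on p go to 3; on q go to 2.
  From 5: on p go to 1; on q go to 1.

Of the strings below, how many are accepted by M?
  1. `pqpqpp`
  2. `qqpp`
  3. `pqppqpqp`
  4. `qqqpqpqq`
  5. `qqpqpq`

`pqpqpp`: rejected
`qqpp`: rejected
`pqppqpqp`: rejected
`qqqpqpqq`: rejected
`qqpqpq`: rejected

0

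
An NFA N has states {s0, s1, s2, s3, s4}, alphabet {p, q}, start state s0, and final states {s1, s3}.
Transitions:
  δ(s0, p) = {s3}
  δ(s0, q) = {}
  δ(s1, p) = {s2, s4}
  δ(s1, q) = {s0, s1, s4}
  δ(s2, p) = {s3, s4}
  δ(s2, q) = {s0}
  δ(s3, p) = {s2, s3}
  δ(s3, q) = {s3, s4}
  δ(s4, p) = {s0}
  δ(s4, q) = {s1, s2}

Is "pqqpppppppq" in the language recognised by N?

Start: {s0}
read p: {s3}
read q: {s3, s4}
read q: {s1, s2, s3, s4}
read p: {s0, s2, s3, s4}
read p: {s0, s2, s3, s4}
read p: {s0, s2, s3, s4}
read p: {s0, s2, s3, s4}
read p: {s0, s2, s3, s4}
read p: {s0, s2, s3, s4}
read p: {s0, s2, s3, s4}
read q: {s0, s1, s2, s3, s4}
Reachable ∩ accepting = {s1, s3} — nonempty.

accepted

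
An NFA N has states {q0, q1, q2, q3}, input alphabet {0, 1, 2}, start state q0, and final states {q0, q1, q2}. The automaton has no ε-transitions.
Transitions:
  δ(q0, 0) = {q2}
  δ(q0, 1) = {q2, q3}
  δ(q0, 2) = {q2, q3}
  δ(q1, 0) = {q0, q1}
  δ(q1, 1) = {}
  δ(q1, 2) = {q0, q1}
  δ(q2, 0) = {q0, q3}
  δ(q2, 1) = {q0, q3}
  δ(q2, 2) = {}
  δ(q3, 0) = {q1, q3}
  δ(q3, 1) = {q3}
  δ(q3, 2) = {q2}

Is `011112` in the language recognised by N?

accepted

Start: {q0}
read 0: {q2}
read 1: {q0, q3}
read 1: {q2, q3}
read 1: {q0, q3}
read 1: {q2, q3}
read 2: {q2}
Reachable ∩ accepting = {q2} — nonempty.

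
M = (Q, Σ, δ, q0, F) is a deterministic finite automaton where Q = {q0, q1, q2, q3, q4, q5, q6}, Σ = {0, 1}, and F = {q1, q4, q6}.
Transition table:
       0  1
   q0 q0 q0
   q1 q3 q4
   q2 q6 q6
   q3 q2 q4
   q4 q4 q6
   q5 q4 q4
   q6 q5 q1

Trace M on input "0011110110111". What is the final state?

q0

q0 --0--> q0
q0 --0--> q0
q0 --1--> q0
q0 --1--> q0
q0 --1--> q0
q0 --1--> q0
q0 --0--> q0
q0 --1--> q0
q0 --1--> q0
q0 --0--> q0
q0 --1--> q0
q0 --1--> q0
q0 --1--> q0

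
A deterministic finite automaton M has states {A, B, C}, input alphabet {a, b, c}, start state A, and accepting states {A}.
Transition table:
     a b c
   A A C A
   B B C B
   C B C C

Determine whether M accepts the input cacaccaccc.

accepted

A --c--> A
A --a--> A
A --c--> A
A --a--> A
A --c--> A
A --c--> A
A --a--> A
A --c--> A
A --c--> A
A --c--> A
End in state A, which is an accepting state.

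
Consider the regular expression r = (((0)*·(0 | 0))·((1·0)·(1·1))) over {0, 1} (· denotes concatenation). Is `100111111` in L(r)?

no

No split of 100111111 into u·v has ((0)*·(0|0)) matching u and ((1·0)·(1·1)) matching v.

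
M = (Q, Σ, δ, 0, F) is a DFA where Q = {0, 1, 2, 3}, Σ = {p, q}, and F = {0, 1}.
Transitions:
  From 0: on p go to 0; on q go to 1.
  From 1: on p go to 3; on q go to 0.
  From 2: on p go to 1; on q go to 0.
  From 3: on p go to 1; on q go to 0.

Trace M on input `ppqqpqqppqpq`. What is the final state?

0

0 --p--> 0
0 --p--> 0
0 --q--> 1
1 --q--> 0
0 --p--> 0
0 --q--> 1
1 --q--> 0
0 --p--> 0
0 --p--> 0
0 --q--> 1
1 --p--> 3
3 --q--> 0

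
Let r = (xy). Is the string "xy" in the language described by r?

Split as x·y: x matches x and y matches y.

yes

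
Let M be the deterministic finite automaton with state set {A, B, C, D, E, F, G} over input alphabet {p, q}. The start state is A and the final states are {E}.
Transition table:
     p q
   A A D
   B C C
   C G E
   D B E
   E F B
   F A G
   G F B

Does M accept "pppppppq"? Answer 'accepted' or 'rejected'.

rejected

A --p--> A
A --p--> A
A --p--> A
A --p--> A
A --p--> A
A --p--> A
A --p--> A
A --q--> D
End in state D, which is not an accepting state.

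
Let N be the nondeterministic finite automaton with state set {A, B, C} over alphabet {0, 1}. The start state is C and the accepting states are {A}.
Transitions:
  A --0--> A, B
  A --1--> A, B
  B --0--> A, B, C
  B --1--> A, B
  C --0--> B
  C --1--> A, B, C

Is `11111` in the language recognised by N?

Start: {C}
read 1: {A, B, C}
read 1: {A, B, C}
read 1: {A, B, C}
read 1: {A, B, C}
read 1: {A, B, C}
Reachable ∩ accepting = {A} — nonempty.

accepted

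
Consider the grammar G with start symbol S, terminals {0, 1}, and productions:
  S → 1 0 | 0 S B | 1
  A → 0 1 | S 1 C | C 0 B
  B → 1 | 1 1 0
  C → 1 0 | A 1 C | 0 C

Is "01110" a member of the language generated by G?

yes

S ⇒ 0SB ⇒ 01B ⇒ 01110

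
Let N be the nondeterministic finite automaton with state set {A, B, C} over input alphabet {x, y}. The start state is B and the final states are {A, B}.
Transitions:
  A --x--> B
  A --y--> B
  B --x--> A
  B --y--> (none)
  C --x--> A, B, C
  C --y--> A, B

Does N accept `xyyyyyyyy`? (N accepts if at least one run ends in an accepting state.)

Start: {B}
read x: {A}
read y: {B}
read y: {}
The reachable set is empty and stays empty for the remaining 6 symbols.
Reachable ∩ accepting = {} — empty.

rejected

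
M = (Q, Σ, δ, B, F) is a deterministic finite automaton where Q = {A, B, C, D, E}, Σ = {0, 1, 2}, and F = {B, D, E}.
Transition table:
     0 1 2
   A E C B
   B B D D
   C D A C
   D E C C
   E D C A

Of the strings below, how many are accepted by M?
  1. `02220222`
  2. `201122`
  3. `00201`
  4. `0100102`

`02220222`: rejected
`201122`: accepted
`00201`: rejected
`0100102`: rejected

1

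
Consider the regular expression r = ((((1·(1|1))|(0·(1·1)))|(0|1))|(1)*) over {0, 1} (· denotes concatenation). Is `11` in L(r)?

The left alternative (((1·(1|1))|(0·(1·1)))|(0|1)) matches 11.

yes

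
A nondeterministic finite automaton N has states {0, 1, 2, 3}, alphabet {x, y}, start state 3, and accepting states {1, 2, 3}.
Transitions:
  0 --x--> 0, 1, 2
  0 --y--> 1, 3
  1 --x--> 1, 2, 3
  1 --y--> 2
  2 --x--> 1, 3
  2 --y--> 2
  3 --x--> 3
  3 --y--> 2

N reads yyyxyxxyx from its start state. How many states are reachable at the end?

Start: {3}
read y: {2}
read y: {2}
read y: {2}
read x: {1, 3}
read y: {2}
read x: {1, 3}
read x: {1, 2, 3}
read y: {2}
read x: {1, 3}
Final reachable set {1, 3} has 2 states.

2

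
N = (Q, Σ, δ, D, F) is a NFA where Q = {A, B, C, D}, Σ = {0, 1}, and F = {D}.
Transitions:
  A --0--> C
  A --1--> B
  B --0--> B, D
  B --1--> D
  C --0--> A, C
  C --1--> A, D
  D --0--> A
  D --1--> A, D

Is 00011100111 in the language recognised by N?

accepted

Start: {D}
read 0: {A}
read 0: {C}
read 0: {A, C}
read 1: {A, B, D}
read 1: {A, B, D}
read 1: {A, B, D}
read 0: {A, B, C, D}
read 0: {A, B, C, D}
read 1: {A, B, D}
read 1: {A, B, D}
read 1: {A, B, D}
Reachable ∩ accepting = {D} — nonempty.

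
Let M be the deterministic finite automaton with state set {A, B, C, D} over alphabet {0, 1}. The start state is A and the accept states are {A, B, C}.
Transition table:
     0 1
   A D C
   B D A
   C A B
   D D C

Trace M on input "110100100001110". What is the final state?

D

A --1--> C
C --1--> B
B --0--> D
D --1--> C
C --0--> A
A --0--> D
D --1--> C
C --0--> A
A --0--> D
D --0--> D
D --0--> D
D --1--> C
C --1--> B
B --1--> A
A --0--> D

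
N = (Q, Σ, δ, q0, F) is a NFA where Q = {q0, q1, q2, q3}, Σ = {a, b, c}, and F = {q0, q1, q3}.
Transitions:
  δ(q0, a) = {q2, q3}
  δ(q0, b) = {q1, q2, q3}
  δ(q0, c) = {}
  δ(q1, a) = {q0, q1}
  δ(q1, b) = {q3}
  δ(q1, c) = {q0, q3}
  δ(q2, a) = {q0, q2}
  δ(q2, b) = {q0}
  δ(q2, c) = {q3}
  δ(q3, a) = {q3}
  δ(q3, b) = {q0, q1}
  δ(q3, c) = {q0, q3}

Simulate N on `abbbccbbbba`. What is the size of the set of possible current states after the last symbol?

4

Start: {q0}
read a: {q2, q3}
read b: {q0, q1}
read b: {q1, q2, q3}
read b: {q0, q1, q3}
read c: {q0, q3}
read c: {q0, q3}
read b: {q0, q1, q2, q3}
read b: {q0, q1, q2, q3}
read b: {q0, q1, q2, q3}
read b: {q0, q1, q2, q3}
read a: {q0, q1, q2, q3}
Final reachable set {q0, q1, q2, q3} has 4 states.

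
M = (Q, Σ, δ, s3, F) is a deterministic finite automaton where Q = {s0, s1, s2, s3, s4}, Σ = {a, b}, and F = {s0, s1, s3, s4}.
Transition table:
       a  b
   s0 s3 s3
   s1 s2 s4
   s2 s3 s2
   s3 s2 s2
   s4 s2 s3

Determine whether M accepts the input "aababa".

accepted

s3 --a--> s2
s2 --a--> s3
s3 --b--> s2
s2 --a--> s3
s3 --b--> s2
s2 --a--> s3
End in state s3, which is an accepting state.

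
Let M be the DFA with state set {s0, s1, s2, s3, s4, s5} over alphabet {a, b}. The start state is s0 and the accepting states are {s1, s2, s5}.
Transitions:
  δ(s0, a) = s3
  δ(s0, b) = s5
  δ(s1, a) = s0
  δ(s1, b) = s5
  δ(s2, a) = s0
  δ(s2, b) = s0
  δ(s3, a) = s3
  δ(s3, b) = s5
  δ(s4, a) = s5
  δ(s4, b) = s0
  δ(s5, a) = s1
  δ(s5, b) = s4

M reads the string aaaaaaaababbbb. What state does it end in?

s0 --a--> s3
s3 --a--> s3
s3 --a--> s3
s3 --a--> s3
s3 --a--> s3
s3 --a--> s3
s3 --a--> s3
s3 --a--> s3
s3 --b--> s5
s5 --a--> s1
s1 --b--> s5
s5 --b--> s4
s4 --b--> s0
s0 --b--> s5

s5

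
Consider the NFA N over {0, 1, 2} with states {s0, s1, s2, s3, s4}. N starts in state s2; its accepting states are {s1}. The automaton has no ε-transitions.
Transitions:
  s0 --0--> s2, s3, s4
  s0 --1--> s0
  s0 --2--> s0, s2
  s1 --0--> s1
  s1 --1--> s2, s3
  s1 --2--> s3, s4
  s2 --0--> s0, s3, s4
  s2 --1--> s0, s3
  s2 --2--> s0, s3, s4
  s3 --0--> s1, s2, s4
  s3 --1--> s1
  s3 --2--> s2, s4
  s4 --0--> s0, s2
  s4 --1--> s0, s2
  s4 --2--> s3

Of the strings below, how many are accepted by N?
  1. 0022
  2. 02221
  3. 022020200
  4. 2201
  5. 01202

0022: rejected
02221: accepted
022020200: accepted
2201: accepted
01202: rejected

3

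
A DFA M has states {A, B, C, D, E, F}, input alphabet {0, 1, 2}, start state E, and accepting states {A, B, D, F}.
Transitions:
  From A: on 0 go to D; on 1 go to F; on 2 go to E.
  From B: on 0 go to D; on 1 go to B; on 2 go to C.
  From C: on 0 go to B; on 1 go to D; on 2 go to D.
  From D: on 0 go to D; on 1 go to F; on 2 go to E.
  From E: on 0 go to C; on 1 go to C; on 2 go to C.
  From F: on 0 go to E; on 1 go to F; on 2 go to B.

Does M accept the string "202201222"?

E --2--> C
C --0--> B
B --2--> C
C --2--> D
D --0--> D
D --1--> F
F --2--> B
B --2--> C
C --2--> D
End in state D, which is an accepting state.

accepted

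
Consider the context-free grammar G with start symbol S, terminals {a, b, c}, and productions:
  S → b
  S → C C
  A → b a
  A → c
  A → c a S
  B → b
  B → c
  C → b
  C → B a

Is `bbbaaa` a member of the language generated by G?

no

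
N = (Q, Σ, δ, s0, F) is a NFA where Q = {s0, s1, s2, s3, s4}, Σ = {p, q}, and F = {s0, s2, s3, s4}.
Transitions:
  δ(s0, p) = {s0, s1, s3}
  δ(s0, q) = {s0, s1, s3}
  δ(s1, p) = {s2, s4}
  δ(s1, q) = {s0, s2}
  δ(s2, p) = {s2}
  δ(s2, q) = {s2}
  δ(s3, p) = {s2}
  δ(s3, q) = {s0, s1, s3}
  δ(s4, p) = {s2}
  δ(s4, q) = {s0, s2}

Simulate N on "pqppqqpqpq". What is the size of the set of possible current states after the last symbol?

4

Start: {s0}
read p: {s0, s1, s3}
read q: {s0, s1, s2, s3}
read p: {s0, s1, s2, s3, s4}
read p: {s0, s1, s2, s3, s4}
read q: {s0, s1, s2, s3}
read q: {s0, s1, s2, s3}
read p: {s0, s1, s2, s3, s4}
read q: {s0, s1, s2, s3}
read p: {s0, s1, s2, s3, s4}
read q: {s0, s1, s2, s3}
Final reachable set {s0, s1, s2, s3} has 4 states.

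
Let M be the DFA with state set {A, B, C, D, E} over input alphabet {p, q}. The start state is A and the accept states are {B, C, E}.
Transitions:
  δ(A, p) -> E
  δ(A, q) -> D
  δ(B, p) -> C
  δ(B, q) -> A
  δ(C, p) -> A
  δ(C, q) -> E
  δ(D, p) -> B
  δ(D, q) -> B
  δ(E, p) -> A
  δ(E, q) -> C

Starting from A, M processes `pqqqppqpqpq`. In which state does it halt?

A

A --p--> E
E --q--> C
C --q--> E
E --q--> C
C --p--> A
A --p--> E
E --q--> C
C --p--> A
A --q--> D
D --p--> B
B --q--> A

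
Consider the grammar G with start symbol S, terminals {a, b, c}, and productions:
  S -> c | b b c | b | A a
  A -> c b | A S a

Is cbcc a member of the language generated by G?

no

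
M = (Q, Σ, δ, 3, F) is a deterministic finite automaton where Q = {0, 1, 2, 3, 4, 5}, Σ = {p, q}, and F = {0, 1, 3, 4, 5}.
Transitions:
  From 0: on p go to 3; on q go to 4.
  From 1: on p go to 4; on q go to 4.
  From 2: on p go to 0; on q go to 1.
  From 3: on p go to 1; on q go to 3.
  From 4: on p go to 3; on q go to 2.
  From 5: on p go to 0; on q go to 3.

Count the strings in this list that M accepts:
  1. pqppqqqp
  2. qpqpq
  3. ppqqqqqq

pqppqqqp: accepted
qpqpq: accepted
ppqqqqqq: accepted

3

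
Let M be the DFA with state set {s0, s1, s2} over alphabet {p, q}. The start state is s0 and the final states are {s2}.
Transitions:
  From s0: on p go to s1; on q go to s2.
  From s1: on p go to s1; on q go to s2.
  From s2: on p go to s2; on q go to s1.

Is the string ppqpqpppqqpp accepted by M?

s0 --p--> s1
s1 --p--> s1
s1 --q--> s2
s2 --p--> s2
s2 --q--> s1
s1 --p--> s1
s1 --p--> s1
s1 --p--> s1
s1 --q--> s2
s2 --q--> s1
s1 --p--> s1
s1 --p--> s1
End in state s1, which is not an accepting state.

rejected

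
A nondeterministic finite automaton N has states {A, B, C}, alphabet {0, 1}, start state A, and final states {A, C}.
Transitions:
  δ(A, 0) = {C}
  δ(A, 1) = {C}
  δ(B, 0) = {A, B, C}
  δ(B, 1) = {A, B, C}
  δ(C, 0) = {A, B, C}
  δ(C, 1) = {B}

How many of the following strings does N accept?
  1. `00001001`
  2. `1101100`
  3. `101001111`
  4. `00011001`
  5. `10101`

`00001001`: accepted
`1101100`: accepted
`101001111`: accepted
`00011001`: accepted
`10101`: accepted

5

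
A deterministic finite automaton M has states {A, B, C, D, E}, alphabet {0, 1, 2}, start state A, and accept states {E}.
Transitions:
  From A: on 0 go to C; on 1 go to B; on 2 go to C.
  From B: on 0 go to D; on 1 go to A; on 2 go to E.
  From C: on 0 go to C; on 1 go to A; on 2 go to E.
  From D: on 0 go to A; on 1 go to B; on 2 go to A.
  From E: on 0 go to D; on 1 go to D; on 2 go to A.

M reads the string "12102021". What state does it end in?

A --1--> B
B --2--> E
E --1--> D
D --0--> A
A --2--> C
C --0--> C
C --2--> E
E --1--> D

D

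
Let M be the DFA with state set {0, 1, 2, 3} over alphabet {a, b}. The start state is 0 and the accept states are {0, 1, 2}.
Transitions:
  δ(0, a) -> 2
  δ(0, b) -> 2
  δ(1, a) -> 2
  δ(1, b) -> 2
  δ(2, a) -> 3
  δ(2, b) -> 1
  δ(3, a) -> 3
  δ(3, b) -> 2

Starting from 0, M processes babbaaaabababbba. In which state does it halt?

0 --b--> 2
2 --a--> 3
3 --b--> 2
2 --b--> 1
1 --a--> 2
2 --a--> 3
3 --a--> 3
3 --a--> 3
3 --b--> 2
2 --a--> 3
3 --b--> 2
2 --a--> 3
3 --b--> 2
2 --b--> 1
1 --b--> 2
2 --a--> 3

3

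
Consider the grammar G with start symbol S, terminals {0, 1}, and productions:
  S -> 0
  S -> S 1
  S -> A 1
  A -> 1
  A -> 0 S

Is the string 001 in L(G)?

yes

S ⇒ A1 ⇒ 0S1 ⇒ 001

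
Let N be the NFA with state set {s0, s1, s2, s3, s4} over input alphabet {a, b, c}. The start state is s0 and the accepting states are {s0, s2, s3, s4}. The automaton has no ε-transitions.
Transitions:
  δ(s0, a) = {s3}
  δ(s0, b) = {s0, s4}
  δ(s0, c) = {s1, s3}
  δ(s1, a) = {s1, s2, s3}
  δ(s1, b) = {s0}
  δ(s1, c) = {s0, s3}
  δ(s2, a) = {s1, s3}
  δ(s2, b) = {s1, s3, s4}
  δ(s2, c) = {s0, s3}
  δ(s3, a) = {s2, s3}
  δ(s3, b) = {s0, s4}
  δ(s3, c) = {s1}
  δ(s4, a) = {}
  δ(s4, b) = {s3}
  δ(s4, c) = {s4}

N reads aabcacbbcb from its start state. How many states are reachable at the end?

3

Start: {s0}
read a: {s3}
read a: {s2, s3}
read b: {s0, s1, s3, s4}
read c: {s0, s1, s3, s4}
read a: {s1, s2, s3}
read c: {s0, s1, s3}
read b: {s0, s4}
read b: {s0, s3, s4}
read c: {s1, s3, s4}
read b: {s0, s3, s4}
Final reachable set {s0, s3, s4} has 3 states.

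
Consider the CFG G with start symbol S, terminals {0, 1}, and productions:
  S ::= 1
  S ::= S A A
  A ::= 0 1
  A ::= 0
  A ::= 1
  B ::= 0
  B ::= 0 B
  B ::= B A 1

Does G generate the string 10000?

yes

S ⇒ SAA ⇒ SAAAA ⇒ 1AAAA ⇒ 10AAA ⇒ 100AA ⇒ 1000A ⇒ 10000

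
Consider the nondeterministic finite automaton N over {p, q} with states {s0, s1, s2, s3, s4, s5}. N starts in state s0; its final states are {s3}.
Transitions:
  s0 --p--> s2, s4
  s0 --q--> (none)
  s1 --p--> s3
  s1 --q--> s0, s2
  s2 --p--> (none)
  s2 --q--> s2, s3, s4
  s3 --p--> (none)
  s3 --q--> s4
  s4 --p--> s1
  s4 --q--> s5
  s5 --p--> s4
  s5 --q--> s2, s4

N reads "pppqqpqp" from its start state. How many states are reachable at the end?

Start: {s0}
read p: {s2, s4}
read p: {s1}
read p: {s3}
read q: {s4}
read q: {s5}
read p: {s4}
read q: {s5}
read p: {s4}
Final reachable set {s4} has 1 state.

1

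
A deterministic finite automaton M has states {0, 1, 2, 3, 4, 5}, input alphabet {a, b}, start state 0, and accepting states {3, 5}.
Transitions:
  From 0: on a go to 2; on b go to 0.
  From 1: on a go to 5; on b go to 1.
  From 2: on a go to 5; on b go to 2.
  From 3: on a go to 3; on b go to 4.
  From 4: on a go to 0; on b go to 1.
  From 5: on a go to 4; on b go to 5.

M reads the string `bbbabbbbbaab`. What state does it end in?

0 --b--> 0
0 --b--> 0
0 --b--> 0
0 --a--> 2
2 --b--> 2
2 --b--> 2
2 --b--> 2
2 --b--> 2
2 --b--> 2
2 --a--> 5
5 --a--> 4
4 --b--> 1

1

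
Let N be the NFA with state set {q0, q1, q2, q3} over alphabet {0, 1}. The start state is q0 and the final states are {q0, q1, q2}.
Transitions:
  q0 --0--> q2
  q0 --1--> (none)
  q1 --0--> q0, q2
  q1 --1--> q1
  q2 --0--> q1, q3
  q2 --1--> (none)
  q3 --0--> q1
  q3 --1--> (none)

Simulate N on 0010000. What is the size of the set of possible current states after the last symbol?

4

Start: {q0}
read 0: {q2}
read 0: {q1, q3}
read 1: {q1}
read 0: {q0, q2}
read 0: {q1, q2, q3}
read 0: {q0, q1, q2, q3}
read 0: {q0, q1, q2, q3}
Final reachable set {q0, q1, q2, q3} has 4 states.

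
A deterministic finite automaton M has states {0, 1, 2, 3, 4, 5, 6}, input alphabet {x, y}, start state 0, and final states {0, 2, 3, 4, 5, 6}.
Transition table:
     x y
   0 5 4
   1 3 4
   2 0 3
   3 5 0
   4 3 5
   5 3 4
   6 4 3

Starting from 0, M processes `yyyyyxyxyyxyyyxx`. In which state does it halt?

5

0 --y--> 4
4 --y--> 5
5 --y--> 4
4 --y--> 5
5 --y--> 4
4 --x--> 3
3 --y--> 0
0 --x--> 5
5 --y--> 4
4 --y--> 5
5 --x--> 3
3 --y--> 0
0 --y--> 4
4 --y--> 5
5 --x--> 3
3 --x--> 5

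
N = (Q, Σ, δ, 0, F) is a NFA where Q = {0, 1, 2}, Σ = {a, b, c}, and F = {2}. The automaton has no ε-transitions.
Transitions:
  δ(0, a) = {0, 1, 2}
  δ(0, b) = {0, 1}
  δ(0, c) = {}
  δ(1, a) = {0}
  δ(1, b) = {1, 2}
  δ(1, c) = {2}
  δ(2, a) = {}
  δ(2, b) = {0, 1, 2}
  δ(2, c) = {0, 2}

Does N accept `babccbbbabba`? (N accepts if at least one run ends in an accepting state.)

accepted

Start: {0}
read b: {0, 1}
read a: {0, 1, 2}
read b: {0, 1, 2}
read c: {0, 2}
read c: {0, 2}
read b: {0, 1, 2}
read b: {0, 1, 2}
read b: {0, 1, 2}
read a: {0, 1, 2}
read b: {0, 1, 2}
read b: {0, 1, 2}
read a: {0, 1, 2}
Reachable ∩ accepting = {2} — nonempty.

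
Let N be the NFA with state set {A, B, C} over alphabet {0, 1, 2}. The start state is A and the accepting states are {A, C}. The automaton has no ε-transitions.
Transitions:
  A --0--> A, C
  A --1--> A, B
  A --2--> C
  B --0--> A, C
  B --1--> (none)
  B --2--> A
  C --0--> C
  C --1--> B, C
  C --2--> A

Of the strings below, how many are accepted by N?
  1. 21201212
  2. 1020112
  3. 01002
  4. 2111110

4

21201212: accepted
1020112: accepted
01002: accepted
2111110: accepted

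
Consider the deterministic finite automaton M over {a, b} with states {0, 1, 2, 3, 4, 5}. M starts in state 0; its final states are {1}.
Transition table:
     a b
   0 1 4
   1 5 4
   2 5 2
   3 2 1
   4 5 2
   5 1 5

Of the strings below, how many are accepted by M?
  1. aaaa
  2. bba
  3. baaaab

aaaa: rejected
bba: rejected
baaaab: rejected

0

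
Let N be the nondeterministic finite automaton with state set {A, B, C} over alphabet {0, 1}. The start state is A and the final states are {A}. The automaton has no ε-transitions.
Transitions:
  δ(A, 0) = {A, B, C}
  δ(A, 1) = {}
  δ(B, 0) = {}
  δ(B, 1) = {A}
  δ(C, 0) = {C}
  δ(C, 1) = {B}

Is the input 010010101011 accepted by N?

Start: {A}
read 0: {A, B, C}
read 1: {A, B}
read 0: {A, B, C}
read 0: {A, B, C}
read 1: {A, B}
read 0: {A, B, C}
read 1: {A, B}
read 0: {A, B, C}
read 1: {A, B}
read 0: {A, B, C}
read 1: {A, B}
read 1: {A}
Reachable ∩ accepting = {A} — nonempty.

accepted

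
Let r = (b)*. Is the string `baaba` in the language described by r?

no

baaba cannot be split into zero or more pieces each matching b.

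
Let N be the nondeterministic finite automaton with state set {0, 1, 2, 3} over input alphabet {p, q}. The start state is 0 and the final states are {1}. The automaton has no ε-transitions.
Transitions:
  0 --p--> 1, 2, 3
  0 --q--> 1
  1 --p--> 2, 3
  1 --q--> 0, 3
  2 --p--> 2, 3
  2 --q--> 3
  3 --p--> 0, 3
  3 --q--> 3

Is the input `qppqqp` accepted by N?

accepted

Start: {0}
read q: {1}
read p: {2, 3}
read p: {0, 2, 3}
read q: {1, 3}
read q: {0, 3}
read p: {0, 1, 2, 3}
Reachable ∩ accepting = {1} — nonempty.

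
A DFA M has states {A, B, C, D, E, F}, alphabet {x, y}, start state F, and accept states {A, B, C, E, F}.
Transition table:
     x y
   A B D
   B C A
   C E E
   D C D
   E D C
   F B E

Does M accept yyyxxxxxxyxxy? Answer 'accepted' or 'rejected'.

rejected

F --y--> E
E --y--> C
C --y--> E
E --x--> D
D --x--> C
C --x--> E
E --x--> D
D --x--> C
C --x--> E
E --y--> C
C --x--> E
E --x--> D
D --y--> D
End in state D, which is not an accepting state.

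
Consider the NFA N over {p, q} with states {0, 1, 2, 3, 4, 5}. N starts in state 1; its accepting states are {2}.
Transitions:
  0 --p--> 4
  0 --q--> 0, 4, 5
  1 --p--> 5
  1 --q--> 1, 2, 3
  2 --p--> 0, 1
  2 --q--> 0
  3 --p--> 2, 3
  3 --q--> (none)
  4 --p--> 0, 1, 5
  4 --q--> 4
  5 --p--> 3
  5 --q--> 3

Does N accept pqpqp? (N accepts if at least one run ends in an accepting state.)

Start: {1}
read p: {5}
read q: {3}
read p: {2, 3}
read q: {0}
read p: {4}
Reachable ∩ accepting = {} — empty.

rejected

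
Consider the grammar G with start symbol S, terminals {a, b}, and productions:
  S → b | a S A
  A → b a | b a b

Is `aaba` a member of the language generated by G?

no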